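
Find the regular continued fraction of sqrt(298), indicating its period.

Write x_i = (sqrt(298) + m_i)/d_i with (m_0, d_0) = (0, 1). a_0 = floor(sqrt(298)) = 17, since 17^2 = 289 <= 298 < 324 = 18^2.
Iterate m_{i+1} = d_i*a_i - m_i, d_{i+1} = (298 - m_{i+1}^2)/d_i, a_{i+1} = floor((a_0 + m_{i+1})/d_{i+1}):
  m_1 = 1*17 - 0 = 17, d_1 = (298 - 17^2)/1 = 9/1 = 9, a_1 = floor((17 + 17)/9) = 3.
  m_2 = 9*3 - 17 = 10, d_2 = (298 - 10^2)/9 = 198/9 = 22, a_2 = floor((17 + 10)/22) = 1.
  m_3 = 22*1 - 10 = 12, d_3 = (298 - 12^2)/22 = 154/22 = 7, a_3 = floor((17 + 12)/7) = 4.
  m_4 = 7*4 - 12 = 16, d_4 = (298 - 16^2)/7 = 42/7 = 6, a_4 = floor((17 + 16)/6) = 5.
  m_5 = 6*5 - 16 = 14, d_5 = (298 - 14^2)/6 = 102/6 = 17, a_5 = floor((17 + 14)/17) = 1.
  m_6 = 17*1 - 14 = 3, d_6 = (298 - 3^2)/17 = 289/17 = 17, a_6 = floor((17 + 3)/17) = 1.
  m_7 = 17*1 - 3 = 14, d_7 = (298 - 14^2)/17 = 102/17 = 6, a_7 = floor((17 + 14)/6) = 5.
  m_8 = 6*5 - 14 = 16, d_8 = (298 - 16^2)/6 = 42/6 = 7, a_8 = floor((17 + 16)/7) = 4.
  m_9 = 7*4 - 16 = 12, d_9 = (298 - 12^2)/7 = 154/7 = 22, a_9 = floor((17 + 12)/22) = 1.
  m_10 = 22*1 - 12 = 10, d_10 = (298 - 10^2)/22 = 198/22 = 9, a_10 = floor((17 + 10)/9) = 3.
  m_11 = 9*3 - 10 = 17, d_11 = (298 - 17^2)/9 = 9/9 = 1, a_11 = floor((17 + 17)/1) = 34.
  m_12 = 1*34 - 17 = 17, d_12 = (298 - 17^2)/1 = 9/1 = 9: (m_12, d_12) = (m_1, d_1) = (17, 9), so from here the quotients repeat a_1, ..., a_11; the period length is 11.
Hence the expansion of sqrt(298) is a_0 = 17 followed by the repeating block 3, 1, 4, 5, 1, 1, 5, 4, 1, 3, 34 (period 11).

[17; (3, 1, 4, 5, 1, 1, 5, 4, 1, 3, 34)]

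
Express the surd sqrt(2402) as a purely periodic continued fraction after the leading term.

[49; (98)]

Write x_i = (sqrt(2402) + m_i)/d_i with (m_0, d_0) = (0, 1). a_0 = floor(sqrt(2402)) = 49, since 49^2 = 2401 <= 2402 < 2500 = 50^2.
Iterate m_{i+1} = d_i*a_i - m_i, d_{i+1} = (2402 - m_{i+1}^2)/d_i, a_{i+1} = floor((a_0 + m_{i+1})/d_{i+1}):
  m_1 = 1*49 - 0 = 49, d_1 = (2402 - 49^2)/1 = 1/1 = 1, a_1 = floor((49 + 49)/1) = 98.
  m_2 = 1*98 - 49 = 49, d_2 = (2402 - 49^2)/1 = 1/1 = 1: (m_2, d_2) = (m_1, d_1) = (49, 1), so from here the quotient a_1 repeats; the period length is 1.
Hence the expansion of sqrt(2402) is a_0 = 49 followed by the repeating block 98 (period 1).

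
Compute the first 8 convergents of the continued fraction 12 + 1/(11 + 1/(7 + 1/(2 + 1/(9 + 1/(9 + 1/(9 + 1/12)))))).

Using the convergent recurrence p_i = a_i*p_{i-1} + p_{i-2}, q_i = a_i*q_{i-1} + q_{i-2} with p_{-2}=0, p_{-1}=1, q_{-2}=1, q_{-1}=0:
  i=0: a_0=12, p_0 = 12*1 + 0 = 12, q_0 = 12*0 + 1 = 1.
  i=1: a_1=11, p_1 = 11*12 + 1 = 133, q_1 = 11*1 + 0 = 11.
  i=2: a_2=7, p_2 = 7*133 + 12 = 943, q_2 = 7*11 + 1 = 78.
  i=3: a_3=2, p_3 = 2*943 + 133 = 2019, q_3 = 2*78 + 11 = 167.
  i=4: a_4=9, p_4 = 9*2019 + 943 = 19114, q_4 = 9*167 + 78 = 1581.
  i=5: a_5=9, p_5 = 9*19114 + 2019 = 174045, q_5 = 9*1581 + 167 = 14396.
  i=6: a_6=9, p_6 = 9*174045 + 19114 = 1585519, q_6 = 9*14396 + 1581 = 131145.
  i=7: a_7=12, p_7 = 12*1585519 + 174045 = 19200273, q_7 = 12*131145 + 14396 = 1588136.

12/1, 133/11, 943/78, 2019/167, 19114/1581, 174045/14396, 1585519/131145, 19200273/1588136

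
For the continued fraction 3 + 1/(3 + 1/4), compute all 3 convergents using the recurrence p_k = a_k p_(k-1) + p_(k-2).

Using the convergent recurrence p_i = a_i*p_{i-1} + p_{i-2}, q_i = a_i*q_{i-1} + q_{i-2} with p_{-2}=0, p_{-1}=1, q_{-2}=1, q_{-1}=0:
  i=0: a_0=3, p_0 = 3*1 + 0 = 3, q_0 = 3*0 + 1 = 1.
  i=1: a_1=3, p_1 = 3*3 + 1 = 10, q_1 = 3*1 + 0 = 3.
  i=2: a_2=4, p_2 = 4*10 + 3 = 43, q_2 = 4*3 + 1 = 13.

3/1, 10/3, 43/13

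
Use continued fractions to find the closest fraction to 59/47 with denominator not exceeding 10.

5/4

Expand x = 59/47 as a continued fraction with the Euclidean algorithm:
  59 = 1*47 + 12, so a_0 = 1.
  47 = 3*12 + 11, so a_1 = 3.
  12 = 1*11 + 1, so a_2 = 1.
  11 = 11*1 + 0, so a_3 = 11.
so x = [1; 3, 1, 11].
Convergents (p_i = a_i*p_{i-1} + p_{i-2}, q_i = a_i*q_{i-1} + q_{i-2} with p_{-2}=0, p_{-1}=1, q_{-2}=1, q_{-1}=0), until the denominator exceeds 10:
  i=0: a_0=1, p_0 = 1*1 + 0 = 1, q_0 = 1*0 + 1 = 1.
  i=1: a_1=3, p_1 = 3*1 + 1 = 4, q_1 = 3*1 + 0 = 3.
  i=2: a_2=1, p_2 = 1*4 + 1 = 5, q_2 = 1*3 + 1 = 4.
  i=3: a_3=11, p_3 = 11*5 + 4 = 59, q_3 = 11*4 + 3 = 47.
q_3 = 47 > 10, so the last convergent with denominator <= 10 is p_2/q_2 = 5/4.
The closest fraction with denominator <= 10 is either p_2/q_2 or the intermediate fraction (k*p_2 + p_1)/(k*q_2 + q_1) with the largest k >= 1 whose denominator stays <= 10; these approach x as k grows, and every other convergent or intermediate fraction in range is farther away.
Largest k: floor((10 - q_1)/q_2) = floor((10 - 3)/4) = 1.
That gives (1*5 + 4)/(1*4 + 3) = 9/7.
Compare the errors: |x - 5/4| = |59*4 - 5*47|/(47*4) = 1/188, and |x - 9/7| = |59*7 - 9*47|/(47*7) = 10/329.
Cross-multiplying, 1*329 = 329 < 1880 = 10*188, so 1/188 is smaller: the convergent 5/4 is closer to x than 9/7.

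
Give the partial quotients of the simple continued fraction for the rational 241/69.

[3; 2, 34]

Run the Euclidean algorithm on 241 and 69; the successive quotients are the partial quotients a_0, a_1, ... (each step inverts the fractional part left over by the previous one):
  241 = 3*69 + 34, so a_0 = 3.
  69 = 2*34 + 1, so a_1 = 2.
  34 = 34*1 + 0, so a_2 = 34.
The remainder reaches 0 after 3 divisions, so the expansion has 3 partial quotients, read off in order.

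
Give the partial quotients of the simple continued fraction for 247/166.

Run the Euclidean algorithm on 247 and 166; the successive quotients are the partial quotients a_0, a_1, ... (each step inverts the fractional part left over by the previous one):
  247 = 1*166 + 81, so a_0 = 1.
  166 = 2*81 + 4, so a_1 = 2.
  81 = 20*4 + 1, so a_2 = 20.
  4 = 4*1 + 0, so a_3 = 4.
The remainder reaches 0 after 4 divisions, so the expansion has 4 partial quotients, read off in order.

[1; 2, 20, 4]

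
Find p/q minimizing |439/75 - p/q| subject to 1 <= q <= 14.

41/7

Expand x = 439/75 as a continued fraction with the Euclidean algorithm:
  439 = 5*75 + 64, so a_0 = 5.
  75 = 1*64 + 11, so a_1 = 1.
  64 = 5*11 + 9, so a_2 = 5.
  11 = 1*9 + 2, so a_3 = 1.
  9 = 4*2 + 1, so a_4 = 4.
  2 = 2*1 + 0, so a_5 = 2.
so x = [5; 1, 5, 1, 4, 2].
Convergents (p_i = a_i*p_{i-1} + p_{i-2}, q_i = a_i*q_{i-1} + q_{i-2} with p_{-2}=0, p_{-1}=1, q_{-2}=1, q_{-1}=0), until the denominator exceeds 14:
  i=0: a_0=5, p_0 = 5*1 + 0 = 5, q_0 = 5*0 + 1 = 1.
  i=1: a_1=1, p_1 = 1*5 + 1 = 6, q_1 = 1*1 + 0 = 1.
  i=2: a_2=5, p_2 = 5*6 + 5 = 35, q_2 = 5*1 + 1 = 6.
  i=3: a_3=1, p_3 = 1*35 + 6 = 41, q_3 = 1*6 + 1 = 7.
  i=4: a_4=4, p_4 = 4*41 + 35 = 199, q_4 = 4*7 + 6 = 34.
q_4 = 34 > 14, so the last convergent with denominator <= 14 is p_3/q_3 = 41/7.
The closest fraction with denominator <= 14 is either p_3/q_3 or the intermediate fraction (k*p_3 + p_2)/(k*q_3 + q_2) with the largest k >= 1 whose denominator stays <= 14; these approach x as k grows, and every other convergent or intermediate fraction in range is farther away.
Largest k: floor((14 - q_2)/q_3) = floor((14 - 6)/7) = 1.
That gives (1*41 + 35)/(1*7 + 6) = 76/13.
Compare the errors: |x - 41/7| = |439*7 - 41*75|/(75*7) = 2/525, and |x - 76/13| = |439*13 - 76*75|/(75*13) = 7/975.
Cross-multiplying, 2*975 = 1950 < 3675 = 7*525, so 2/525 is smaller: the convergent 41/7 is closer to x than 76/13.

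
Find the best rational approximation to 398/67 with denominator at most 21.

101/17

Expand x = 398/67 as a continued fraction with the Euclidean algorithm:
  398 = 5*67 + 63, so a_0 = 5.
  67 = 1*63 + 4, so a_1 = 1.
  63 = 15*4 + 3, so a_2 = 15.
  4 = 1*3 + 1, so a_3 = 1.
  3 = 3*1 + 0, so a_4 = 3.
so x = [5; 1, 15, 1, 3].
Convergents (p_i = a_i*p_{i-1} + p_{i-2}, q_i = a_i*q_{i-1} + q_{i-2} with p_{-2}=0, p_{-1}=1, q_{-2}=1, q_{-1}=0), until the denominator exceeds 21:
  i=0: a_0=5, p_0 = 5*1 + 0 = 5, q_0 = 5*0 + 1 = 1.
  i=1: a_1=1, p_1 = 1*5 + 1 = 6, q_1 = 1*1 + 0 = 1.
  i=2: a_2=15, p_2 = 15*6 + 5 = 95, q_2 = 15*1 + 1 = 16.
  i=3: a_3=1, p_3 = 1*95 + 6 = 101, q_3 = 1*16 + 1 = 17.
  i=4: a_4=3, p_4 = 3*101 + 95 = 398, q_4 = 3*17 + 16 = 67.
q_4 = 67 > 21, so the last convergent with denominator <= 21 is p_3/q_3 = 101/17.
The closest fraction with denominator <= 21 is either p_3/q_3 or the intermediate fraction (k*p_3 + p_2)/(k*q_3 + q_2) with the largest k >= 1 whose denominator stays <= 21; these approach x as k grows, and every other convergent or intermediate fraction in range is farther away.
Largest k: floor((21 - q_2)/q_3) = floor((21 - 16)/17) = 0.
Since k = 0, no intermediate fraction beyond p_3/q_3 has denominator <= 21, so the convergent 101/17 is the closest (its error is |398*17 - 101*67|/(67*17) = 1/1139).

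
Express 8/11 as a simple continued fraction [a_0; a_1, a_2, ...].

[0; 1, 2, 1, 2]

Run the Euclidean algorithm on 8 and 11; the successive quotients are the partial quotients a_0, a_1, ... (each step inverts the fractional part left over by the previous one):
  8 = 0*11 + 8, so a_0 = 0.
  11 = 1*8 + 3, so a_1 = 1.
  8 = 2*3 + 2, so a_2 = 2.
  3 = 1*2 + 1, so a_3 = 1.
  2 = 2*1 + 0, so a_4 = 2.
The remainder reaches 0 after 5 divisions, so the expansion has 5 partial quotients, read off in order.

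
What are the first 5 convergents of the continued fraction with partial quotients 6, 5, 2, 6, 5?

Using the convergent recurrence p_i = a_i*p_{i-1} + p_{i-2}, q_i = a_i*q_{i-1} + q_{i-2} with p_{-2}=0, p_{-1}=1, q_{-2}=1, q_{-1}=0:
  i=0: a_0=6, p_0 = 6*1 + 0 = 6, q_0 = 6*0 + 1 = 1.
  i=1: a_1=5, p_1 = 5*6 + 1 = 31, q_1 = 5*1 + 0 = 5.
  i=2: a_2=2, p_2 = 2*31 + 6 = 68, q_2 = 2*5 + 1 = 11.
  i=3: a_3=6, p_3 = 6*68 + 31 = 439, q_3 = 6*11 + 5 = 71.
  i=4: a_4=5, p_4 = 5*439 + 68 = 2263, q_4 = 5*71 + 11 = 366.

6/1, 31/5, 68/11, 439/71, 2263/366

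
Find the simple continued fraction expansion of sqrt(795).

[28; (5, 9, 5, 56)]

Write x_i = (sqrt(795) + m_i)/d_i with (m_0, d_0) = (0, 1). a_0 = floor(sqrt(795)) = 28, since 28^2 = 784 <= 795 < 841 = 29^2.
Iterate m_{i+1} = d_i*a_i - m_i, d_{i+1} = (795 - m_{i+1}^2)/d_i, a_{i+1} = floor((a_0 + m_{i+1})/d_{i+1}):
  m_1 = 1*28 - 0 = 28, d_1 = (795 - 28^2)/1 = 11/1 = 11, a_1 = floor((28 + 28)/11) = 5.
  m_2 = 11*5 - 28 = 27, d_2 = (795 - 27^2)/11 = 66/11 = 6, a_2 = floor((28 + 27)/6) = 9.
  m_3 = 6*9 - 27 = 27, d_3 = (795 - 27^2)/6 = 66/6 = 11, a_3 = floor((28 + 27)/11) = 5.
  m_4 = 11*5 - 27 = 28, d_4 = (795 - 28^2)/11 = 11/11 = 1, a_4 = floor((28 + 28)/1) = 56.
  m_5 = 1*56 - 28 = 28, d_5 = (795 - 28^2)/1 = 11/1 = 11: (m_5, d_5) = (m_1, d_1) = (28, 11), so from here the quotients repeat a_1, ..., a_4; the period length is 4.
Hence the expansion of sqrt(795) is a_0 = 28 followed by the repeating block 5, 9, 5, 56 (period 4).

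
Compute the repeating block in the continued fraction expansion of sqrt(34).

[5; (1, 4, 1, 10)]

Write x_i = (sqrt(34) + m_i)/d_i with (m_0, d_0) = (0, 1). a_0 = floor(sqrt(34)) = 5, since 5^2 = 25 <= 34 < 36 = 6^2.
Iterate m_{i+1} = d_i*a_i - m_i, d_{i+1} = (34 - m_{i+1}^2)/d_i, a_{i+1} = floor((a_0 + m_{i+1})/d_{i+1}):
  m_1 = 1*5 - 0 = 5, d_1 = (34 - 5^2)/1 = 9/1 = 9, a_1 = floor((5 + 5)/9) = 1.
  m_2 = 9*1 - 5 = 4, d_2 = (34 - 4^2)/9 = 18/9 = 2, a_2 = floor((5 + 4)/2) = 4.
  m_3 = 2*4 - 4 = 4, d_3 = (34 - 4^2)/2 = 18/2 = 9, a_3 = floor((5 + 4)/9) = 1.
  m_4 = 9*1 - 4 = 5, d_4 = (34 - 5^2)/9 = 9/9 = 1, a_4 = floor((5 + 5)/1) = 10.
  m_5 = 1*10 - 5 = 5, d_5 = (34 - 5^2)/1 = 9/1 = 9: (m_5, d_5) = (m_1, d_1) = (5, 9), so from here the quotients repeat a_1, ..., a_4; the period length is 4.
Hence the expansion of sqrt(34) is a_0 = 5 followed by the repeating block 1, 4, 1, 10 (period 4).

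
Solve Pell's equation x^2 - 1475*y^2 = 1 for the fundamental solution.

(x, y) = (561799, 14628)

First expand sqrt(1475) as a continued fraction. With x_i = (sqrt(1475) + m_i)/d_i and (m_0, d_0) = (0, 1): a_0 = floor(sqrt(1475)) = 38, since 38^2 = 1444 <= 1475 < 1521 = 39^2.
Iterate m_{i+1} = d_i*a_i - m_i, d_{i+1} = (1475 - m_{i+1}^2)/d_i, a_{i+1} = floor((a_0 + m_{i+1})/d_{i+1}):
  m_1 = 1*38 - 0 = 38, d_1 = (1475 - 38^2)/1 = 31/1 = 31, a_1 = floor((38 + 38)/31) = 2.
  m_2 = 31*2 - 38 = 24, d_2 = (1475 - 24^2)/31 = 899/31 = 29, a_2 = floor((38 + 24)/29) = 2.
  m_3 = 29*2 - 24 = 34, d_3 = (1475 - 34^2)/29 = 319/29 = 11, a_3 = floor((38 + 34)/11) = 6.
  m_4 = 11*6 - 34 = 32, d_4 = (1475 - 32^2)/11 = 451/11 = 41, a_4 = floor((38 + 32)/41) = 1.
  m_5 = 41*1 - 32 = 9, d_5 = (1475 - 9^2)/41 = 1394/41 = 34, a_5 = floor((38 + 9)/34) = 1.
  m_6 = 34*1 - 9 = 25, d_6 = (1475 - 25^2)/34 = 850/34 = 25, a_6 = floor((38 + 25)/25) = 2.
  m_7 = 25*2 - 25 = 25, d_7 = (1475 - 25^2)/25 = 850/25 = 34, a_7 = floor((38 + 25)/34) = 1.
  m_8 = 34*1 - 25 = 9, d_8 = (1475 - 9^2)/34 = 1394/34 = 41, a_8 = floor((38 + 9)/41) = 1.
  m_9 = 41*1 - 9 = 32, d_9 = (1475 - 32^2)/41 = 451/41 = 11, a_9 = floor((38 + 32)/11) = 6.
  m_10 = 11*6 - 32 = 34, d_10 = (1475 - 34^2)/11 = 319/11 = 29, a_10 = floor((38 + 34)/29) = 2.
  m_11 = 29*2 - 34 = 24, d_11 = (1475 - 24^2)/29 = 899/29 = 31, a_11 = floor((38 + 24)/31) = 2.
  m_12 = 31*2 - 24 = 38, d_12 = (1475 - 38^2)/31 = 31/31 = 1, a_12 = floor((38 + 38)/1) = 76.
  m_13 = 1*76 - 38 = 38, d_13 = (1475 - 38^2)/1 = 31/1 = 31: (m_13, d_13) = (m_1, d_1) = (38, 31), so from here the quotients repeat a_1, ..., a_12; the period length is 12.
So sqrt(1475) = [38; (2, 2, 6, 1, 1, 2, 1, 1, 6, 2, 2, 76)] with period length k = 12.
k is even, so the fundamental solution of x^2 - 1475y^2 = 1 is (p_{k-1}, q_{k-1}) = (p_11, q_11); compute convergents through index 11.
Convergents (p_i = a_i*p_{i-1} + p_{i-2}, q_i = a_i*q_{i-1} + q_{i-2} with p_{-2}=0, p_{-1}=1, q_{-2}=1, q_{-1}=0):
  i=0: a_0=38, p_0 = 38*1 + 0 = 38, q_0 = 38*0 + 1 = 1.
  i=1: a_1=2, p_1 = 2*38 + 1 = 77, q_1 = 2*1 + 0 = 2.
  i=2: a_2=2, p_2 = 2*77 + 38 = 192, q_2 = 2*2 + 1 = 5.
  i=3: a_3=6, p_3 = 6*192 + 77 = 1229, q_3 = 6*5 + 2 = 32.
  i=4: a_4=1, p_4 = 1*1229 + 192 = 1421, q_4 = 1*32 + 5 = 37.
  i=5: a_5=1, p_5 = 1*1421 + 1229 = 2650, q_5 = 1*37 + 32 = 69.
  i=6: a_6=2, p_6 = 2*2650 + 1421 = 6721, q_6 = 2*69 + 37 = 175.
  i=7: a_7=1, p_7 = 1*6721 + 2650 = 9371, q_7 = 1*175 + 69 = 244.
  i=8: a_8=1, p_8 = 1*9371 + 6721 = 16092, q_8 = 1*244 + 175 = 419.
  i=9: a_9=6, p_9 = 6*16092 + 9371 = 105923, q_9 = 6*419 + 244 = 2758.
  i=10: a_10=2, p_10 = 2*105923 + 16092 = 227938, q_10 = 2*2758 + 419 = 5935.
  i=11: a_11=2, p_11 = 2*227938 + 105923 = 561799, q_11 = 2*5935 + 2758 = 14628.
Check: 561799^2 - 1475*14628^2 = 315618116401 - 315618116400 = 1, so (x, y) = (561799, 14628) solves the equation, and by the theorem it is the least positive solution.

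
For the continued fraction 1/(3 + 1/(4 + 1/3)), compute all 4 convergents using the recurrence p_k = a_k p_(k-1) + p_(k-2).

Using the convergent recurrence p_i = a_i*p_{i-1} + p_{i-2}, q_i = a_i*q_{i-1} + q_{i-2} with p_{-2}=0, p_{-1}=1, q_{-2}=1, q_{-1}=0:
  i=0: a_0=0, p_0 = 0*1 + 0 = 0, q_0 = 0*0 + 1 = 1.
  i=1: a_1=3, p_1 = 3*0 + 1 = 1, q_1 = 3*1 + 0 = 3.
  i=2: a_2=4, p_2 = 4*1 + 0 = 4, q_2 = 4*3 + 1 = 13.
  i=3: a_3=3, p_3 = 3*4 + 1 = 13, q_3 = 3*13 + 3 = 42.

0/1, 1/3, 4/13, 13/42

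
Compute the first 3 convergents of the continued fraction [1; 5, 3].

1/1, 6/5, 19/16

Using the convergent recurrence p_i = a_i*p_{i-1} + p_{i-2}, q_i = a_i*q_{i-1} + q_{i-2} with p_{-2}=0, p_{-1}=1, q_{-2}=1, q_{-1}=0:
  i=0: a_0=1, p_0 = 1*1 + 0 = 1, q_0 = 1*0 + 1 = 1.
  i=1: a_1=5, p_1 = 5*1 + 1 = 6, q_1 = 5*1 + 0 = 5.
  i=2: a_2=3, p_2 = 3*6 + 1 = 19, q_2 = 3*5 + 1 = 16.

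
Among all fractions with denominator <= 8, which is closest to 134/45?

Expand x = 134/45 as a continued fraction with the Euclidean algorithm:
  134 = 2*45 + 44, so a_0 = 2.
  45 = 1*44 + 1, so a_1 = 1.
  44 = 44*1 + 0, so a_2 = 44.
so x = [2; 1, 44].
Convergents (p_i = a_i*p_{i-1} + p_{i-2}, q_i = a_i*q_{i-1} + q_{i-2} with p_{-2}=0, p_{-1}=1, q_{-2}=1, q_{-1}=0), until the denominator exceeds 8:
  i=0: a_0=2, p_0 = 2*1 + 0 = 2, q_0 = 2*0 + 1 = 1.
  i=1: a_1=1, p_1 = 1*2 + 1 = 3, q_1 = 1*1 + 0 = 1.
  i=2: a_2=44, p_2 = 44*3 + 2 = 134, q_2 = 44*1 + 1 = 45.
q_2 = 45 > 8, so the last convergent with denominator <= 8 is p_1/q_1 = 3/1.
The closest fraction with denominator <= 8 is either p_1/q_1 or the intermediate fraction (k*p_1 + p_0)/(k*q_1 + q_0) with the largest k >= 1 whose denominator stays <= 8; these approach x as k grows, and every other convergent or intermediate fraction in range is farther away.
Largest k: floor((8 - q_0)/q_1) = floor((8 - 1)/1) = 7.
That gives (7*3 + 2)/(7*1 + 1) = 23/8.
Compare the errors: |x - 3/1| = |134*1 - 3*45|/(45*1) = 1/45, and |x - 23/8| = |134*8 - 23*45|/(45*8) = 37/360.
Cross-multiplying, 1*360 = 360 < 1665 = 37*45, so 1/45 is smaller: the convergent 3/1 is closer to x than 23/8.

3/1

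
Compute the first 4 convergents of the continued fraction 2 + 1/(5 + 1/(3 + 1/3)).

Using the convergent recurrence p_i = a_i*p_{i-1} + p_{i-2}, q_i = a_i*q_{i-1} + q_{i-2} with p_{-2}=0, p_{-1}=1, q_{-2}=1, q_{-1}=0:
  i=0: a_0=2, p_0 = 2*1 + 0 = 2, q_0 = 2*0 + 1 = 1.
  i=1: a_1=5, p_1 = 5*2 + 1 = 11, q_1 = 5*1 + 0 = 5.
  i=2: a_2=3, p_2 = 3*11 + 2 = 35, q_2 = 3*5 + 1 = 16.
  i=3: a_3=3, p_3 = 3*35 + 11 = 116, q_3 = 3*16 + 5 = 53.

2/1, 11/5, 35/16, 116/53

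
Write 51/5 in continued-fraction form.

[10; 5]

Run the Euclidean algorithm on 51 and 5; the successive quotients are the partial quotients a_0, a_1, ... (each step inverts the fractional part left over by the previous one):
  51 = 10*5 + 1, so a_0 = 10.
  5 = 5*1 + 0, so a_1 = 5.
The remainder reaches 0 after 2 divisions, so the expansion has 2 partial quotients, read off in order.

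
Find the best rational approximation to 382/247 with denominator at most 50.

Expand x = 382/247 as a continued fraction with the Euclidean algorithm:
  382 = 1*247 + 135, so a_0 = 1.
  247 = 1*135 + 112, so a_1 = 1.
  135 = 1*112 + 23, so a_2 = 1.
  112 = 4*23 + 20, so a_3 = 4.
  23 = 1*20 + 3, so a_4 = 1.
  20 = 6*3 + 2, so a_5 = 6.
  3 = 1*2 + 1, so a_6 = 1.
  2 = 2*1 + 0, so a_7 = 2.
so x = [1; 1, 1, 4, 1, 6, 1, 2].
Convergents (p_i = a_i*p_{i-1} + p_{i-2}, q_i = a_i*q_{i-1} + q_{i-2} with p_{-2}=0, p_{-1}=1, q_{-2}=1, q_{-1}=0), until the denominator exceeds 50:
  i=0: a_0=1, p_0 = 1*1 + 0 = 1, q_0 = 1*0 + 1 = 1.
  i=1: a_1=1, p_1 = 1*1 + 1 = 2, q_1 = 1*1 + 0 = 1.
  i=2: a_2=1, p_2 = 1*2 + 1 = 3, q_2 = 1*1 + 1 = 2.
  i=3: a_3=4, p_3 = 4*3 + 2 = 14, q_3 = 4*2 + 1 = 9.
  i=4: a_4=1, p_4 = 1*14 + 3 = 17, q_4 = 1*9 + 2 = 11.
  i=5: a_5=6, p_5 = 6*17 + 14 = 116, q_5 = 6*11 + 9 = 75.
q_5 = 75 > 50, so the last convergent with denominator <= 50 is p_4/q_4 = 17/11.
The closest fraction with denominator <= 50 is either p_4/q_4 or the intermediate fraction (k*p_4 + p_3)/(k*q_4 + q_3) with the largest k >= 1 whose denominator stays <= 50; these approach x as k grows, and every other convergent or intermediate fraction in range is farther away.
Largest k: floor((50 - q_3)/q_4) = floor((50 - 9)/11) = 3.
That gives (3*17 + 14)/(3*11 + 9) = 65/42.
Compare the errors: |x - 17/11| = |382*11 - 17*247|/(247*11) = 3/2717, and |x - 65/42| = |382*42 - 65*247|/(247*42) = 11/10374.
Cross-multiplying, 11*2717 = 29887 < 31122 = 3*10374, so 11/10374 is smaller: the intermediate fraction 65/42 is closer to x than 17/11.

65/42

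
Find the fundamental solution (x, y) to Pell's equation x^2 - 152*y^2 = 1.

First expand sqrt(152) as a continued fraction. With x_i = (sqrt(152) + m_i)/d_i and (m_0, d_0) = (0, 1): a_0 = floor(sqrt(152)) = 12, since 12^2 = 144 <= 152 < 169 = 13^2.
Iterate m_{i+1} = d_i*a_i - m_i, d_{i+1} = (152 - m_{i+1}^2)/d_i, a_{i+1} = floor((a_0 + m_{i+1})/d_{i+1}):
  m_1 = 1*12 - 0 = 12, d_1 = (152 - 12^2)/1 = 8/1 = 8, a_1 = floor((12 + 12)/8) = 3.
  m_2 = 8*3 - 12 = 12, d_2 = (152 - 12^2)/8 = 8/8 = 1, a_2 = floor((12 + 12)/1) = 24.
  m_3 = 1*24 - 12 = 12, d_3 = (152 - 12^2)/1 = 8/1 = 8: (m_3, d_3) = (m_1, d_1) = (12, 8), so from here the quotients repeat a_1, a_2; the period length is 2.
So sqrt(152) = [12; (3, 24)] with period length k = 2.
k is even, so the fundamental solution of x^2 - 152y^2 = 1 is (p_{k-1}, q_{k-1}) = (p_1, q_1); compute convergents through index 1.
Convergents (p_i = a_i*p_{i-1} + p_{i-2}, q_i = a_i*q_{i-1} + q_{i-2} with p_{-2}=0, p_{-1}=1, q_{-2}=1, q_{-1}=0):
  i=0: a_0=12, p_0 = 12*1 + 0 = 12, q_0 = 12*0 + 1 = 1.
  i=1: a_1=3, p_1 = 3*12 + 1 = 37, q_1 = 3*1 + 0 = 3.
Check: 37^2 - 152*3^2 = 1369 - 1368 = 1, so (x, y) = (37, 3) solves the equation, and by the theorem it is the least positive solution.

(x, y) = (37, 3)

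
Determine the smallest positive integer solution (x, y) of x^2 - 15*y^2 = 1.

(x, y) = (4, 1)

First expand sqrt(15) as a continued fraction. With x_i = (sqrt(15) + m_i)/d_i and (m_0, d_0) = (0, 1): a_0 = floor(sqrt(15)) = 3, since 3^2 = 9 <= 15 < 16 = 4^2.
Iterate m_{i+1} = d_i*a_i - m_i, d_{i+1} = (15 - m_{i+1}^2)/d_i, a_{i+1} = floor((a_0 + m_{i+1})/d_{i+1}):
  m_1 = 1*3 - 0 = 3, d_1 = (15 - 3^2)/1 = 6/1 = 6, a_1 = floor((3 + 3)/6) = 1.
  m_2 = 6*1 - 3 = 3, d_2 = (15 - 3^2)/6 = 6/6 = 1, a_2 = floor((3 + 3)/1) = 6.
  m_3 = 1*6 - 3 = 3, d_3 = (15 - 3^2)/1 = 6/1 = 6: (m_3, d_3) = (m_1, d_1) = (3, 6), so from here the quotients repeat a_1, a_2; the period length is 2.
So sqrt(15) = [3; (1, 6)] with period length k = 2.
k is even, so the fundamental solution of x^2 - 15y^2 = 1 is (p_{k-1}, q_{k-1}) = (p_1, q_1); compute convergents through index 1.
Convergents (p_i = a_i*p_{i-1} + p_{i-2}, q_i = a_i*q_{i-1} + q_{i-2} with p_{-2}=0, p_{-1}=1, q_{-2}=1, q_{-1}=0):
  i=0: a_0=3, p_0 = 3*1 + 0 = 3, q_0 = 3*0 + 1 = 1.
  i=1: a_1=1, p_1 = 1*3 + 1 = 4, q_1 = 1*1 + 0 = 1.
Check: 4^2 - 15*1^2 = 16 - 15 = 1, so (x, y) = (4, 1) solves the equation, and by the theorem it is the least positive solution.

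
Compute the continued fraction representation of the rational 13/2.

[6; 2]

Run the Euclidean algorithm on 13 and 2; the successive quotients are the partial quotients a_0, a_1, ... (each step inverts the fractional part left over by the previous one):
  13 = 6*2 + 1, so a_0 = 6.
  2 = 2*1 + 0, so a_1 = 2.
The remainder reaches 0 after 2 divisions, so the expansion has 2 partial quotients, read off in order.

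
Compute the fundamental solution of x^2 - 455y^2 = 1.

First expand sqrt(455) as a continued fraction. With x_i = (sqrt(455) + m_i)/d_i and (m_0, d_0) = (0, 1): a_0 = floor(sqrt(455)) = 21, since 21^2 = 441 <= 455 < 484 = 22^2.
Iterate m_{i+1} = d_i*a_i - m_i, d_{i+1} = (455 - m_{i+1}^2)/d_i, a_{i+1} = floor((a_0 + m_{i+1})/d_{i+1}):
  m_1 = 1*21 - 0 = 21, d_1 = (455 - 21^2)/1 = 14/1 = 14, a_1 = floor((21 + 21)/14) = 3.
  m_2 = 14*3 - 21 = 21, d_2 = (455 - 21^2)/14 = 14/14 = 1, a_2 = floor((21 + 21)/1) = 42.
  m_3 = 1*42 - 21 = 21, d_3 = (455 - 21^2)/1 = 14/1 = 14: (m_3, d_3) = (m_1, d_1) = (21, 14), so from here the quotients repeat a_1, a_2; the period length is 2.
So sqrt(455) = [21; (3, 42)] with period length k = 2.
k is even, so the fundamental solution of x^2 - 455y^2 = 1 is (p_{k-1}, q_{k-1}) = (p_1, q_1); compute convergents through index 1.
Convergents (p_i = a_i*p_{i-1} + p_{i-2}, q_i = a_i*q_{i-1} + q_{i-2} with p_{-2}=0, p_{-1}=1, q_{-2}=1, q_{-1}=0):
  i=0: a_0=21, p_0 = 21*1 + 0 = 21, q_0 = 21*0 + 1 = 1.
  i=1: a_1=3, p_1 = 3*21 + 1 = 64, q_1 = 3*1 + 0 = 3.
Check: 64^2 - 455*3^2 = 4096 - 4095 = 1, so (x, y) = (64, 3) solves the equation, and by the theorem it is the least positive solution.

(x, y) = (64, 3)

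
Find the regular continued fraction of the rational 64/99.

Run the Euclidean algorithm on 64 and 99; the successive quotients are the partial quotients a_0, a_1, ... (each step inverts the fractional part left over by the previous one):
  64 = 0*99 + 64, so a_0 = 0.
  99 = 1*64 + 35, so a_1 = 1.
  64 = 1*35 + 29, so a_2 = 1.
  35 = 1*29 + 6, so a_3 = 1.
  29 = 4*6 + 5, so a_4 = 4.
  6 = 1*5 + 1, so a_5 = 1.
  5 = 5*1 + 0, so a_6 = 5.
The remainder reaches 0 after 7 divisions, so the expansion has 7 partial quotients, read off in order.

[0; 1, 1, 1, 4, 1, 5]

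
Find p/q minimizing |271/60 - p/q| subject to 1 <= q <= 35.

140/31

Expand x = 271/60 as a continued fraction with the Euclidean algorithm:
  271 = 4*60 + 31, so a_0 = 4.
  60 = 1*31 + 29, so a_1 = 1.
  31 = 1*29 + 2, so a_2 = 1.
  29 = 14*2 + 1, so a_3 = 14.
  2 = 2*1 + 0, so a_4 = 2.
so x = [4; 1, 1, 14, 2].
Convergents (p_i = a_i*p_{i-1} + p_{i-2}, q_i = a_i*q_{i-1} + q_{i-2} with p_{-2}=0, p_{-1}=1, q_{-2}=1, q_{-1}=0), until the denominator exceeds 35:
  i=0: a_0=4, p_0 = 4*1 + 0 = 4, q_0 = 4*0 + 1 = 1.
  i=1: a_1=1, p_1 = 1*4 + 1 = 5, q_1 = 1*1 + 0 = 1.
  i=2: a_2=1, p_2 = 1*5 + 4 = 9, q_2 = 1*1 + 1 = 2.
  i=3: a_3=14, p_3 = 14*9 + 5 = 131, q_3 = 14*2 + 1 = 29.
  i=4: a_4=2, p_4 = 2*131 + 9 = 271, q_4 = 2*29 + 2 = 60.
q_4 = 60 > 35, so the last convergent with denominator <= 35 is p_3/q_3 = 131/29.
The closest fraction with denominator <= 35 is either p_3/q_3 or the intermediate fraction (k*p_3 + p_2)/(k*q_3 + q_2) with the largest k >= 1 whose denominator stays <= 35; these approach x as k grows, and every other convergent or intermediate fraction in range is farther away.
Largest k: floor((35 - q_2)/q_3) = floor((35 - 2)/29) = 1.
That gives (1*131 + 9)/(1*29 + 2) = 140/31.
Compare the errors: |x - 131/29| = |271*29 - 131*60|/(60*29) = 1/1740, and |x - 140/31| = |271*31 - 140*60|/(60*31) = 1/1860.
Cross-multiplying, 1*1740 = 1740 < 1860 = 1*1860, so 1/1860 is smaller: the intermediate fraction 140/31 is closer to x than 131/29.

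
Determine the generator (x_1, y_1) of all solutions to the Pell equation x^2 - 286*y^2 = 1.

First expand sqrt(286) as a continued fraction. With x_i = (sqrt(286) + m_i)/d_i and (m_0, d_0) = (0, 1): a_0 = floor(sqrt(286)) = 16, since 16^2 = 256 <= 286 < 289 = 17^2.
Iterate m_{i+1} = d_i*a_i - m_i, d_{i+1} = (286 - m_{i+1}^2)/d_i, a_{i+1} = floor((a_0 + m_{i+1})/d_{i+1}):
  m_1 = 1*16 - 0 = 16, d_1 = (286 - 16^2)/1 = 30/1 = 30, a_1 = floor((16 + 16)/30) = 1.
  m_2 = 30*1 - 16 = 14, d_2 = (286 - 14^2)/30 = 90/30 = 3, a_2 = floor((16 + 14)/3) = 10.
  m_3 = 3*10 - 14 = 16, d_3 = (286 - 16^2)/3 = 30/3 = 10, a_3 = floor((16 + 16)/10) = 3.
  m_4 = 10*3 - 16 = 14, d_4 = (286 - 14^2)/10 = 90/10 = 9, a_4 = floor((16 + 14)/9) = 3.
  m_5 = 9*3 - 14 = 13, d_5 = (286 - 13^2)/9 = 117/9 = 13, a_5 = floor((16 + 13)/13) = 2.
  m_6 = 13*2 - 13 = 13, d_6 = (286 - 13^2)/13 = 117/13 = 9, a_6 = floor((16 + 13)/9) = 3.
  m_7 = 9*3 - 13 = 14, d_7 = (286 - 14^2)/9 = 90/9 = 10, a_7 = floor((16 + 14)/10) = 3.
  m_8 = 10*3 - 14 = 16, d_8 = (286 - 16^2)/10 = 30/10 = 3, a_8 = floor((16 + 16)/3) = 10.
  m_9 = 3*10 - 16 = 14, d_9 = (286 - 14^2)/3 = 90/3 = 30, a_9 = floor((16 + 14)/30) = 1.
  m_10 = 30*1 - 14 = 16, d_10 = (286 - 16^2)/30 = 30/30 = 1, a_10 = floor((16 + 16)/1) = 32.
  m_11 = 1*32 - 16 = 16, d_11 = (286 - 16^2)/1 = 30/1 = 30: (m_11, d_11) = (m_1, d_1) = (16, 30), so from here the quotients repeat a_1, ..., a_10; the period length is 10.
So sqrt(286) = [16; (1, 10, 3, 3, 2, 3, 3, 10, 1, 32)] with period length k = 10.
k is even, so the fundamental solution of x^2 - 286y^2 = 1 is (p_{k-1}, q_{k-1}) = (p_9, q_9); compute convergents through index 9.
Convergents (p_i = a_i*p_{i-1} + p_{i-2}, q_i = a_i*q_{i-1} + q_{i-2} with p_{-2}=0, p_{-1}=1, q_{-2}=1, q_{-1}=0):
  i=0: a_0=16, p_0 = 16*1 + 0 = 16, q_0 = 16*0 + 1 = 1.
  i=1: a_1=1, p_1 = 1*16 + 1 = 17, q_1 = 1*1 + 0 = 1.
  i=2: a_2=10, p_2 = 10*17 + 16 = 186, q_2 = 10*1 + 1 = 11.
  i=3: a_3=3, p_3 = 3*186 + 17 = 575, q_3 = 3*11 + 1 = 34.
  i=4: a_4=3, p_4 = 3*575 + 186 = 1911, q_4 = 3*34 + 11 = 113.
  i=5: a_5=2, p_5 = 2*1911 + 575 = 4397, q_5 = 2*113 + 34 = 260.
  i=6: a_6=3, p_6 = 3*4397 + 1911 = 15102, q_6 = 3*260 + 113 = 893.
  i=7: a_7=3, p_7 = 3*15102 + 4397 = 49703, q_7 = 3*893 + 260 = 2939.
  i=8: a_8=10, p_8 = 10*49703 + 15102 = 512132, q_8 = 10*2939 + 893 = 30283.
  i=9: a_9=1, p_9 = 1*512132 + 49703 = 561835, q_9 = 1*30283 + 2939 = 33222.
Check: 561835^2 - 286*33222^2 = 315658567225 - 315658567224 = 1, so (x, y) = (561835, 33222) solves the equation, and by the theorem it is the least positive solution.

(x, y) = (561835, 33222)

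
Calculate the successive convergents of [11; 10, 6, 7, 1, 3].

11/1, 111/10, 677/61, 4850/437, 5527/498, 21431/1931

Using the convergent recurrence p_i = a_i*p_{i-1} + p_{i-2}, q_i = a_i*q_{i-1} + q_{i-2} with p_{-2}=0, p_{-1}=1, q_{-2}=1, q_{-1}=0:
  i=0: a_0=11, p_0 = 11*1 + 0 = 11, q_0 = 11*0 + 1 = 1.
  i=1: a_1=10, p_1 = 10*11 + 1 = 111, q_1 = 10*1 + 0 = 10.
  i=2: a_2=6, p_2 = 6*111 + 11 = 677, q_2 = 6*10 + 1 = 61.
  i=3: a_3=7, p_3 = 7*677 + 111 = 4850, q_3 = 7*61 + 10 = 437.
  i=4: a_4=1, p_4 = 1*4850 + 677 = 5527, q_4 = 1*437 + 61 = 498.
  i=5: a_5=3, p_5 = 3*5527 + 4850 = 21431, q_5 = 3*498 + 437 = 1931.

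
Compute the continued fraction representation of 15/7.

[2; 7]

Run the Euclidean algorithm on 15 and 7; the successive quotients are the partial quotients a_0, a_1, ... (each step inverts the fractional part left over by the previous one):
  15 = 2*7 + 1, so a_0 = 2.
  7 = 7*1 + 0, so a_1 = 7.
The remainder reaches 0 after 2 divisions, so the expansion has 2 partial quotients, read off in order.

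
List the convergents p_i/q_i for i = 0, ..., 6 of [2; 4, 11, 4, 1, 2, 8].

Using the convergent recurrence p_i = a_i*p_{i-1} + p_{i-2}, q_i = a_i*q_{i-1} + q_{i-2} with p_{-2}=0, p_{-1}=1, q_{-2}=1, q_{-1}=0:
  i=0: a_0=2, p_0 = 2*1 + 0 = 2, q_0 = 2*0 + 1 = 1.
  i=1: a_1=4, p_1 = 4*2 + 1 = 9, q_1 = 4*1 + 0 = 4.
  i=2: a_2=11, p_2 = 11*9 + 2 = 101, q_2 = 11*4 + 1 = 45.
  i=3: a_3=4, p_3 = 4*101 + 9 = 413, q_3 = 4*45 + 4 = 184.
  i=4: a_4=1, p_4 = 1*413 + 101 = 514, q_4 = 1*184 + 45 = 229.
  i=5: a_5=2, p_5 = 2*514 + 413 = 1441, q_5 = 2*229 + 184 = 642.
  i=6: a_6=8, p_6 = 8*1441 + 514 = 12042, q_6 = 8*642 + 229 = 5365.

2/1, 9/4, 101/45, 413/184, 514/229, 1441/642, 12042/5365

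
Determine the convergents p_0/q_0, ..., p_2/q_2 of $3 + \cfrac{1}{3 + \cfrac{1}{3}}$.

Using the convergent recurrence p_i = a_i*p_{i-1} + p_{i-2}, q_i = a_i*q_{i-1} + q_{i-2} with p_{-2}=0, p_{-1}=1, q_{-2}=1, q_{-1}=0:
  i=0: a_0=3, p_0 = 3*1 + 0 = 3, q_0 = 3*0 + 1 = 1.
  i=1: a_1=3, p_1 = 3*3 + 1 = 10, q_1 = 3*1 + 0 = 3.
  i=2: a_2=3, p_2 = 3*10 + 3 = 33, q_2 = 3*3 + 1 = 10.

3/1, 10/3, 33/10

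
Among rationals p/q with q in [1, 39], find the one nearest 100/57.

Expand x = 100/57 as a continued fraction with the Euclidean algorithm:
  100 = 1*57 + 43, so a_0 = 1.
  57 = 1*43 + 14, so a_1 = 1.
  43 = 3*14 + 1, so a_2 = 3.
  14 = 14*1 + 0, so a_3 = 14.
so x = [1; 1, 3, 14].
Convergents (p_i = a_i*p_{i-1} + p_{i-2}, q_i = a_i*q_{i-1} + q_{i-2} with p_{-2}=0, p_{-1}=1, q_{-2}=1, q_{-1}=0), until the denominator exceeds 39:
  i=0: a_0=1, p_0 = 1*1 + 0 = 1, q_0 = 1*0 + 1 = 1.
  i=1: a_1=1, p_1 = 1*1 + 1 = 2, q_1 = 1*1 + 0 = 1.
  i=2: a_2=3, p_2 = 3*2 + 1 = 7, q_2 = 3*1 + 1 = 4.
  i=3: a_3=14, p_3 = 14*7 + 2 = 100, q_3 = 14*4 + 1 = 57.
q_3 = 57 > 39, so the last convergent with denominator <= 39 is p_2/q_2 = 7/4.
The closest fraction with denominator <= 39 is either p_2/q_2 or the intermediate fraction (k*p_2 + p_1)/(k*q_2 + q_1) with the largest k >= 1 whose denominator stays <= 39; these approach x as k grows, and every other convergent or intermediate fraction in range is farther away.
Largest k: floor((39 - q_1)/q_2) = floor((39 - 1)/4) = 9.
That gives (9*7 + 2)/(9*4 + 1) = 65/37.
Compare the errors: |x - 7/4| = |100*4 - 7*57|/(57*4) = 1/228, and |x - 65/37| = |100*37 - 65*57|/(57*37) = 5/2109.
Cross-multiplying, 5*228 = 1140 < 2109 = 1*2109, so 5/2109 is smaller: the intermediate fraction 65/37 is closer to x than 7/4.

65/37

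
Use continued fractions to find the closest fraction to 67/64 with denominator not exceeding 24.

Expand x = 67/64 as a continued fraction with the Euclidean algorithm:
  67 = 1*64 + 3, so a_0 = 1.
  64 = 21*3 + 1, so a_1 = 21.
  3 = 3*1 + 0, so a_2 = 3.
so x = [1; 21, 3].
Convergents (p_i = a_i*p_{i-1} + p_{i-2}, q_i = a_i*q_{i-1} + q_{i-2} with p_{-2}=0, p_{-1}=1, q_{-2}=1, q_{-1}=0), until the denominator exceeds 24:
  i=0: a_0=1, p_0 = 1*1 + 0 = 1, q_0 = 1*0 + 1 = 1.
  i=1: a_1=21, p_1 = 21*1 + 1 = 22, q_1 = 21*1 + 0 = 21.
  i=2: a_2=3, p_2 = 3*22 + 1 = 67, q_2 = 3*21 + 1 = 64.
q_2 = 64 > 24, so the last convergent with denominator <= 24 is p_1/q_1 = 22/21.
The closest fraction with denominator <= 24 is either p_1/q_1 or the intermediate fraction (k*p_1 + p_0)/(k*q_1 + q_0) with the largest k >= 1 whose denominator stays <= 24; these approach x as k grows, and every other convergent or intermediate fraction in range is farther away.
Largest k: floor((24 - q_0)/q_1) = floor((24 - 1)/21) = 1.
That gives (1*22 + 1)/(1*21 + 1) = 23/22.
Compare the errors: |x - 22/21| = |67*21 - 22*64|/(64*21) = 1/1344, and |x - 23/22| = |67*22 - 23*64|/(64*22) = 2/1408.
Cross-multiplying, 1*1408 = 1408 < 2688 = 2*1344, so 1/1344 is smaller: the convergent 22/21 is closer to x than 23/22.

22/21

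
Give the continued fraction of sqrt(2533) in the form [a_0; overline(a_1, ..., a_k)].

Write x_i = (sqrt(2533) + m_i)/d_i with (m_0, d_0) = (0, 1). a_0 = floor(sqrt(2533)) = 50, since 50^2 = 2500 <= 2533 < 2601 = 51^2.
Iterate m_{i+1} = d_i*a_i - m_i, d_{i+1} = (2533 - m_{i+1}^2)/d_i, a_{i+1} = floor((a_0 + m_{i+1})/d_{i+1}):
  m_1 = 1*50 - 0 = 50, d_1 = (2533 - 50^2)/1 = 33/1 = 33, a_1 = floor((50 + 50)/33) = 3.
  m_2 = 33*3 - 50 = 49, d_2 = (2533 - 49^2)/33 = 132/33 = 4, a_2 = floor((50 + 49)/4) = 24.
  m_3 = 4*24 - 49 = 47, d_3 = (2533 - 47^2)/4 = 324/4 = 81, a_3 = floor((50 + 47)/81) = 1.
  m_4 = 81*1 - 47 = 34, d_4 = (2533 - 34^2)/81 = 1377/81 = 17, a_4 = floor((50 + 34)/17) = 4.
  m_5 = 17*4 - 34 = 34, d_5 = (2533 - 34^2)/17 = 1377/17 = 81, a_5 = floor((50 + 34)/81) = 1.
  m_6 = 81*1 - 34 = 47, d_6 = (2533 - 47^2)/81 = 324/81 = 4, a_6 = floor((50 + 47)/4) = 24.
  m_7 = 4*24 - 47 = 49, d_7 = (2533 - 49^2)/4 = 132/4 = 33, a_7 = floor((50 + 49)/33) = 3.
  m_8 = 33*3 - 49 = 50, d_8 = (2533 - 50^2)/33 = 33/33 = 1, a_8 = floor((50 + 50)/1) = 100.
  m_9 = 1*100 - 50 = 50, d_9 = (2533 - 50^2)/1 = 33/1 = 33: (m_9, d_9) = (m_1, d_1) = (50, 33), so from here the quotients repeat a_1, ..., a_8; the period length is 8.
Hence the expansion of sqrt(2533) is a_0 = 50 followed by the repeating block 3, 24, 1, 4, 1, 24, 3, 100 (period 8).

[50; overline(3, 24, 1, 4, 1, 24, 3, 100)]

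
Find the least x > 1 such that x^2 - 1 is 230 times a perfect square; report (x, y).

First expand sqrt(230) as a continued fraction. With x_i = (sqrt(230) + m_i)/d_i and (m_0, d_0) = (0, 1): a_0 = floor(sqrt(230)) = 15, since 15^2 = 225 <= 230 < 256 = 16^2.
Iterate m_{i+1} = d_i*a_i - m_i, d_{i+1} = (230 - m_{i+1}^2)/d_i, a_{i+1} = floor((a_0 + m_{i+1})/d_{i+1}):
  m_1 = 1*15 - 0 = 15, d_1 = (230 - 15^2)/1 = 5/1 = 5, a_1 = floor((15 + 15)/5) = 6.
  m_2 = 5*6 - 15 = 15, d_2 = (230 - 15^2)/5 = 5/5 = 1, a_2 = floor((15 + 15)/1) = 30.
  m_3 = 1*30 - 15 = 15, d_3 = (230 - 15^2)/1 = 5/1 = 5: (m_3, d_3) = (m_1, d_1) = (15, 5), so from here the quotients repeat a_1, a_2; the period length is 2.
So sqrt(230) = [15; (6, 30)] with period length k = 2.
k is even, so the fundamental solution of x^2 - 230y^2 = 1 is (p_{k-1}, q_{k-1}) = (p_1, q_1); compute convergents through index 1.
Convergents (p_i = a_i*p_{i-1} + p_{i-2}, q_i = a_i*q_{i-1} + q_{i-2} with p_{-2}=0, p_{-1}=1, q_{-2}=1, q_{-1}=0):
  i=0: a_0=15, p_0 = 15*1 + 0 = 15, q_0 = 15*0 + 1 = 1.
  i=1: a_1=6, p_1 = 6*15 + 1 = 91, q_1 = 6*1 + 0 = 6.
Check: 91^2 - 230*6^2 = 8281 - 8280 = 1, so (x, y) = (91, 6) solves the equation, and by the theorem it is the least positive solution.

(x, y) = (91, 6)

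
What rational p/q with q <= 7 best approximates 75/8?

47/5

Expand x = 75/8 as a continued fraction with the Euclidean algorithm:
  75 = 9*8 + 3, so a_0 = 9.
  8 = 2*3 + 2, so a_1 = 2.
  3 = 1*2 + 1, so a_2 = 1.
  2 = 2*1 + 0, so a_3 = 2.
so x = [9; 2, 1, 2].
Convergents (p_i = a_i*p_{i-1} + p_{i-2}, q_i = a_i*q_{i-1} + q_{i-2} with p_{-2}=0, p_{-1}=1, q_{-2}=1, q_{-1}=0), until the denominator exceeds 7:
  i=0: a_0=9, p_0 = 9*1 + 0 = 9, q_0 = 9*0 + 1 = 1.
  i=1: a_1=2, p_1 = 2*9 + 1 = 19, q_1 = 2*1 + 0 = 2.
  i=2: a_2=1, p_2 = 1*19 + 9 = 28, q_2 = 1*2 + 1 = 3.
  i=3: a_3=2, p_3 = 2*28 + 19 = 75, q_3 = 2*3 + 2 = 8.
q_3 = 8 > 7, so the last convergent with denominator <= 7 is p_2/q_2 = 28/3.
The closest fraction with denominator <= 7 is either p_2/q_2 or the intermediate fraction (k*p_2 + p_1)/(k*q_2 + q_1) with the largest k >= 1 whose denominator stays <= 7; these approach x as k grows, and every other convergent or intermediate fraction in range is farther away.
Largest k: floor((7 - q_1)/q_2) = floor((7 - 2)/3) = 1.
That gives (1*28 + 19)/(1*3 + 2) = 47/5.
Compare the errors: |x - 28/3| = |75*3 - 28*8|/(8*3) = 1/24, and |x - 47/5| = |75*5 - 47*8|/(8*5) = 1/40.
Cross-multiplying, 1*24 = 24 < 40 = 1*40, so 1/40 is smaller: the intermediate fraction 47/5 is closer to x than 28/3.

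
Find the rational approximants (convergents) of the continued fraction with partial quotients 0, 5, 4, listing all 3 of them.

0/1, 1/5, 4/21

Using the convergent recurrence p_i = a_i*p_{i-1} + p_{i-2}, q_i = a_i*q_{i-1} + q_{i-2} with p_{-2}=0, p_{-1}=1, q_{-2}=1, q_{-1}=0:
  i=0: a_0=0, p_0 = 0*1 + 0 = 0, q_0 = 0*0 + 1 = 1.
  i=1: a_1=5, p_1 = 5*0 + 1 = 1, q_1 = 5*1 + 0 = 5.
  i=2: a_2=4, p_2 = 4*1 + 0 = 4, q_2 = 4*5 + 1 = 21.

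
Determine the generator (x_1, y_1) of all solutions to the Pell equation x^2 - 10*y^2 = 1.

First expand sqrt(10) as a continued fraction. With x_i = (sqrt(10) + m_i)/d_i and (m_0, d_0) = (0, 1): a_0 = floor(sqrt(10)) = 3, since 3^2 = 9 <= 10 < 16 = 4^2.
Iterate m_{i+1} = d_i*a_i - m_i, d_{i+1} = (10 - m_{i+1}^2)/d_i, a_{i+1} = floor((a_0 + m_{i+1})/d_{i+1}):
  m_1 = 1*3 - 0 = 3, d_1 = (10 - 3^2)/1 = 1/1 = 1, a_1 = floor((3 + 3)/1) = 6.
  m_2 = 1*6 - 3 = 3, d_2 = (10 - 3^2)/1 = 1/1 = 1: (m_2, d_2) = (m_1, d_1) = (3, 1), so from here the quotient a_1 repeats; the period length is 1.
So sqrt(10) = [3; (6)] with period length k = 1.
k is odd, so (p_{k-1}, q_{k-1}) only solves x^2 - 10y^2 = -1 and the fundamental solution of x^2 - 10y^2 = 1 is (p_{2k-1}, q_{2k-1}) = (p_1, q_1); compute convergents through index 1, running through the period twice.
Convergents (p_i = a_i*p_{i-1} + p_{i-2}, q_i = a_i*q_{i-1} + q_{i-2} with p_{-2}=0, p_{-1}=1, q_{-2}=1, q_{-1}=0):
  i=0: a_0=3, p_0 = 3*1 + 0 = 3, q_0 = 3*0 + 1 = 1.
  i=1: a_1=6, p_1 = 6*3 + 1 = 19, q_1 = 6*1 + 0 = 6.
Indeed p_0^2 - 10*q_0^2 = 9 - 10 = -1, not +1.
Check: 19^2 - 10*6^2 = 361 - 360 = 1, so (x, y) = (19, 6) solves the equation, and by the theorem it is the least positive solution.

(x, y) = (19, 6)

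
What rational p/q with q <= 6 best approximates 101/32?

Expand x = 101/32 as a continued fraction with the Euclidean algorithm:
  101 = 3*32 + 5, so a_0 = 3.
  32 = 6*5 + 2, so a_1 = 6.
  5 = 2*2 + 1, so a_2 = 2.
  2 = 2*1 + 0, so a_3 = 2.
so x = [3; 6, 2, 2].
Convergents (p_i = a_i*p_{i-1} + p_{i-2}, q_i = a_i*q_{i-1} + q_{i-2} with p_{-2}=0, p_{-1}=1, q_{-2}=1, q_{-1}=0), until the denominator exceeds 6:
  i=0: a_0=3, p_0 = 3*1 + 0 = 3, q_0 = 3*0 + 1 = 1.
  i=1: a_1=6, p_1 = 6*3 + 1 = 19, q_1 = 6*1 + 0 = 6.
  i=2: a_2=2, p_2 = 2*19 + 3 = 41, q_2 = 2*6 + 1 = 13.
q_2 = 13 > 6, so the last convergent with denominator <= 6 is p_1/q_1 = 19/6.
The closest fraction with denominator <= 6 is either p_1/q_1 or the intermediate fraction (k*p_1 + p_0)/(k*q_1 + q_0) with the largest k >= 1 whose denominator stays <= 6; these approach x as k grows, and every other convergent or intermediate fraction in range is farther away.
Largest k: floor((6 - q_0)/q_1) = floor((6 - 1)/6) = 0.
Since k = 0, no intermediate fraction beyond p_1/q_1 has denominator <= 6, so the convergent 19/6 is the closest (its error is |101*6 - 19*32|/(32*6) = 2/192).

19/6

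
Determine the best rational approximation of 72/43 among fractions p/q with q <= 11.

Expand x = 72/43 as a continued fraction with the Euclidean algorithm:
  72 = 1*43 + 29, so a_0 = 1.
  43 = 1*29 + 14, so a_1 = 1.
  29 = 2*14 + 1, so a_2 = 2.
  14 = 14*1 + 0, so a_3 = 14.
so x = [1; 1, 2, 14].
Convergents (p_i = a_i*p_{i-1} + p_{i-2}, q_i = a_i*q_{i-1} + q_{i-2} with p_{-2}=0, p_{-1}=1, q_{-2}=1, q_{-1}=0), until the denominator exceeds 11:
  i=0: a_0=1, p_0 = 1*1 + 0 = 1, q_0 = 1*0 + 1 = 1.
  i=1: a_1=1, p_1 = 1*1 + 1 = 2, q_1 = 1*1 + 0 = 1.
  i=2: a_2=2, p_2 = 2*2 + 1 = 5, q_2 = 2*1 + 1 = 3.
  i=3: a_3=14, p_3 = 14*5 + 2 = 72, q_3 = 14*3 + 1 = 43.
q_3 = 43 > 11, so the last convergent with denominator <= 11 is p_2/q_2 = 5/3.
The closest fraction with denominator <= 11 is either p_2/q_2 or the intermediate fraction (k*p_2 + p_1)/(k*q_2 + q_1) with the largest k >= 1 whose denominator stays <= 11; these approach x as k grows, and every other convergent or intermediate fraction in range is farther away.
Largest k: floor((11 - q_1)/q_2) = floor((11 - 1)/3) = 3.
That gives (3*5 + 2)/(3*3 + 1) = 17/10.
Compare the errors: |x - 5/3| = |72*3 - 5*43|/(43*3) = 1/129, and |x - 17/10| = |72*10 - 17*43|/(43*10) = 11/430.
Cross-multiplying, 1*430 = 430 < 1419 = 11*129, so 1/129 is smaller: the convergent 5/3 is closer to x than 17/10.

5/3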